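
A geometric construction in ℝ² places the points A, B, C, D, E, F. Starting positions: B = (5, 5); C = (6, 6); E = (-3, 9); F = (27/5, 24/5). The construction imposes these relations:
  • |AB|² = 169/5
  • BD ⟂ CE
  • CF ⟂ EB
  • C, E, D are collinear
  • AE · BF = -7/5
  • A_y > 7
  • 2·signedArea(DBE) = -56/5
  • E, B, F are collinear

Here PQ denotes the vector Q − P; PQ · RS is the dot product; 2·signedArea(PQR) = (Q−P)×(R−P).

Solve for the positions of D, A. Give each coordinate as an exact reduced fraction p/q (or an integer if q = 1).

1. D_x = 27/5  [C, E, D are collinear ∩ BD ⟂ CE]
2. D_y = 31/5  [C, E, D are collinear ∩ BD ⟂ CE]
   → D = (27/5, 31/5)
3. A_x = -1/5  [line -2/5·x + 1/5·y + -8/5 = 0 ∩ |AB|² = 169/5]
4. A_y = 38/5  [line -2/5·x + 1/5·y + -8/5 = 0 ∩ |AB|² = 169/5]
   → A = (-1/5, 38/5)

A = (-1/5, 38/5)
D = (27/5, 31/5)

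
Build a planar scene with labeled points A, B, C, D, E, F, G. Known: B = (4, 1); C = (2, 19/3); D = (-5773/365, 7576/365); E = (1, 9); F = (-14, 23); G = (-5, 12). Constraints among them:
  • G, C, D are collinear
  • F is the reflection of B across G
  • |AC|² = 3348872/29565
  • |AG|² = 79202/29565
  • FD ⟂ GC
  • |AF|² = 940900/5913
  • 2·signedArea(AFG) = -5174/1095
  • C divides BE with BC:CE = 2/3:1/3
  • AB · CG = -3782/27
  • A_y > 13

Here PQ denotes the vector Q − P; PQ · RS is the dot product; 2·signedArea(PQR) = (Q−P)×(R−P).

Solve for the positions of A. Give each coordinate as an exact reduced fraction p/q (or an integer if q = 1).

1. A_x = -6868/1095  [2·signedArea(AFG) = -5174/1095 ∩ AB · CG = -3782/27]
2. A_y = 42803/3285  [2·signedArea(AFG) = -5174/1095 ∩ AB · CG = -3782/27]
   → A = (-6868/1095, 42803/3285)

A = (-6868/1095, 42803/3285)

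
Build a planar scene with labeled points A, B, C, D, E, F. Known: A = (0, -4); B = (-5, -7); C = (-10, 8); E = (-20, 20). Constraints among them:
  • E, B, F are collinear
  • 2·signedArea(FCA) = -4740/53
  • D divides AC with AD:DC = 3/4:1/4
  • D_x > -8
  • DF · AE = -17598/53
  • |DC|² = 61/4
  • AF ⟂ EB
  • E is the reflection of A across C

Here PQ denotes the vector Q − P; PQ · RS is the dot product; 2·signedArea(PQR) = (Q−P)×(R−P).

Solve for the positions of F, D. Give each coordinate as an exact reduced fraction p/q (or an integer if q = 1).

1. F_x = -270/53  [E, B, F are collinear ∩ AF ⟂ EB]
2. F_y = -362/53  [E, B, F are collinear ∩ AF ⟂ EB]
   → F = (-270/53, -362/53)
3. D_x = -15/2  [D divides AC with AD:DC = 3/4:1/4]
4. D_y = 5  [D divides AC with AD:DC = 3/4:1/4]
   → D = (-15/2, 5)

D = (-15/2, 5)
F = (-270/53, -362/53)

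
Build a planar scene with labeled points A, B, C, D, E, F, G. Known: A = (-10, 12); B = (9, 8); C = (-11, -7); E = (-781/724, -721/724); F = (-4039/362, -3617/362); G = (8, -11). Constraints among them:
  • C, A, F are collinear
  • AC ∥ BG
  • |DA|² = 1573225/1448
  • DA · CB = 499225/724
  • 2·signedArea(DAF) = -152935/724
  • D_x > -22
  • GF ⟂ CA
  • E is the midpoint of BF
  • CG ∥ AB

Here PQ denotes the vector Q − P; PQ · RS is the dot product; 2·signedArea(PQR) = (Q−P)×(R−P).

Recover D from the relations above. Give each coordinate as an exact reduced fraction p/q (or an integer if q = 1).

D = (-15375/724, -13747/724)

1. D_x = -15375/724  [2·signedArea(DAF) = -152935/724 ∩ DA · CB = 499225/724]
2. D_y = -13747/724  [2·signedArea(DAF) = -152935/724 ∩ DA · CB = 499225/724]
   → D = (-15375/724, -13747/724)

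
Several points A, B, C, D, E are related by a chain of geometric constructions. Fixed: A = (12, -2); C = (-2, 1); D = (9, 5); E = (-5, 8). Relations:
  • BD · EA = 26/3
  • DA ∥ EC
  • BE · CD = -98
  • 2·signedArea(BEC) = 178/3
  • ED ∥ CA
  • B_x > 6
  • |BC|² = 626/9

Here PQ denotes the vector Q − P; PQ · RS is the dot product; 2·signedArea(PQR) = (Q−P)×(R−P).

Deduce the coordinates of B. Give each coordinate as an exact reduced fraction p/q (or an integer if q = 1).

B = (19/3, 4/3)

1. B_x = 19/3  [BD · EA = 26/3 ∩ 2·signedArea(BEC) = 178/3]
2. B_y = 4/3  [BD · EA = 26/3 ∩ 2·signedArea(BEC) = 178/3]
   → B = (19/3, 4/3)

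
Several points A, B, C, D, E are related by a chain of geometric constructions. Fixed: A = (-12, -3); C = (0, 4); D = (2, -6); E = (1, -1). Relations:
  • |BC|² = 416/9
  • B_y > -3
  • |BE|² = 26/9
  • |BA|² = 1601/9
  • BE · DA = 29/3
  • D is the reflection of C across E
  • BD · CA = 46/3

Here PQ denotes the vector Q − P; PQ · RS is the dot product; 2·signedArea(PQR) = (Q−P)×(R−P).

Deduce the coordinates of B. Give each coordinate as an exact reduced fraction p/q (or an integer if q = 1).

B = (4/3, -8/3)

1. B_x = 4/3  [BE · DA = 29/3 ∩ BD · CA = 46/3]
2. B_y = -8/3  [BE · DA = 29/3 ∩ BD · CA = 46/3]
   → B = (4/3, -8/3)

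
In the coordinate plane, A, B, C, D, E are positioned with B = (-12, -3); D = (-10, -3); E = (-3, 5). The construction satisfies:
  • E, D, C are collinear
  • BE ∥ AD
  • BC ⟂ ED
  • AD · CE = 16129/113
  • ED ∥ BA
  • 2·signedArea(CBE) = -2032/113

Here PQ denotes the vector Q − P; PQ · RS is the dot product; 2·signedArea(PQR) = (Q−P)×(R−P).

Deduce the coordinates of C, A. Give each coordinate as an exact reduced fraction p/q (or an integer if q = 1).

A = (-19, -11)
C = (-1228/113, -451/113)

1. C_x = -1228/113  [E, D, C are collinear ∩ BC ⟂ ED]
2. C_y = -451/113  [E, D, C are collinear ∩ BC ⟂ ED]
   → C = (-1228/113, -451/113)
3. A_x = -19  [BE ∥ AD ∩ ED ∥ BA]
4. A_y = -11  [BE ∥ AD ∩ ED ∥ BA]
   → A = (-19, -11)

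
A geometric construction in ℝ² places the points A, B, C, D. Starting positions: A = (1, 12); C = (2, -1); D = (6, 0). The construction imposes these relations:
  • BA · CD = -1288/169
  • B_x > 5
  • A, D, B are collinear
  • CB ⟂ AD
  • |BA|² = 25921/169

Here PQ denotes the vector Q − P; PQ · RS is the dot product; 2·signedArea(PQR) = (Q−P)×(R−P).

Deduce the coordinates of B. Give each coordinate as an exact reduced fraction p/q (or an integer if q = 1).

B = (974/169, 96/169)

1. B_x = 974/169  [A, D, B are collinear ∩ CB ⟂ AD]
2. B_y = 96/169  [A, D, B are collinear ∩ CB ⟂ AD]
   → B = (974/169, 96/169)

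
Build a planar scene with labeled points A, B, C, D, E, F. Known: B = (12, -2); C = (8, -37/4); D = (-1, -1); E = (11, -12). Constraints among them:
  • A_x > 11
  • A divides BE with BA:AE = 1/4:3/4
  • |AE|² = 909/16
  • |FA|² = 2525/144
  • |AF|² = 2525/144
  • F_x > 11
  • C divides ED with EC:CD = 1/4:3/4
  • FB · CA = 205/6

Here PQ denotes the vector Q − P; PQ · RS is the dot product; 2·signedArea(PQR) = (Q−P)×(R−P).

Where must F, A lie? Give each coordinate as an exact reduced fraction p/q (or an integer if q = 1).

1. A_x = 47/4  [A divides BE with BA:AE = 1/4:3/4]
2. A_y = -9/2  [A divides BE with BA:AE = 1/4:3/4]
   → A = (47/4, -9/2)
3. F_x = 34/3  [line -15/4·x + -19/4·y + 4/3 = 0 ∩ |FA|² = 2525/144]
4. F_y = -26/3  [line -15/4·x + -19/4·y + 4/3 = 0 ∩ |FA|² = 2525/144]
   → F = (34/3, -26/3)

A = (47/4, -9/2)
F = (34/3, -26/3)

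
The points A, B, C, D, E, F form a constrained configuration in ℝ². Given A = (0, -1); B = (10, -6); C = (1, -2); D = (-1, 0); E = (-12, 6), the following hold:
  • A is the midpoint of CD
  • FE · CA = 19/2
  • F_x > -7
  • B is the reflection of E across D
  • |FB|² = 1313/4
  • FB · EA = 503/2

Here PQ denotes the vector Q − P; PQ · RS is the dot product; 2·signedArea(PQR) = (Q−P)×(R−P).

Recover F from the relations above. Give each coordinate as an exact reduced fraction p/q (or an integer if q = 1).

F = (-6, 5/2)

1. F_x = -6  [FE · CA = 19/2 ∩ FB · EA = 503/2]
2. F_y = 5/2  [FE · CA = 19/2 ∩ FB · EA = 503/2]
   → F = (-6, 5/2)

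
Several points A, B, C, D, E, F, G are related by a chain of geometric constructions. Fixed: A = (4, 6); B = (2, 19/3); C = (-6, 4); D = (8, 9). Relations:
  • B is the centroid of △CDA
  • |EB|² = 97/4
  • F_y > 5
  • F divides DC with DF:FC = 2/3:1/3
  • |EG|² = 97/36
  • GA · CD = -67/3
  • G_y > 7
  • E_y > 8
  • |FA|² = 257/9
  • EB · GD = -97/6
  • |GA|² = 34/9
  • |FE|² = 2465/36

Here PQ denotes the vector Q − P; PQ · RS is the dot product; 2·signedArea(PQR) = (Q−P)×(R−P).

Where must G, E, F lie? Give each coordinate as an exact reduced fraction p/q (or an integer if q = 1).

1. G_x = 5  [line -14·x + -5·y + 325/3 = 0 ∩ |GA|² = 34/9]
2. G_y = 23/3  [line -14·x + -5·y + 325/3 = 0 ∩ |GA|² = 34/9]
   → G = (5, 23/3)
3. E_x = 13/2  [line -3·x + -4/3·y + 551/18 = 0 ∩ |EG|² = 97/36]
4. E_y = 25/3  [line -3·x + -4/3·y + 551/18 = 0 ∩ |EG|² = 97/36]
   → E = (13/2, 25/3)
5. F_x = -4/3  [F divides DC with DF:FC = 2/3:1/3]
6. F_y = 17/3  [F divides DC with DF:FC = 2/3:1/3]
   → F = (-4/3, 17/3)

E = (13/2, 25/3)
F = (-4/3, 17/3)
G = (5, 23/3)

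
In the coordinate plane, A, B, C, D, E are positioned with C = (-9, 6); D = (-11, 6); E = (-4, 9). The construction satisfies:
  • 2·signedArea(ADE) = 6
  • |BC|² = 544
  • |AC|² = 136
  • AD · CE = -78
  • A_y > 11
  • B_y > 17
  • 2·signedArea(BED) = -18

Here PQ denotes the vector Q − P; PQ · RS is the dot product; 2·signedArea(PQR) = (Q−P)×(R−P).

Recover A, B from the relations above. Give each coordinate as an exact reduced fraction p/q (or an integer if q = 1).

A = (1, 12)
B = (11, 18)

1. A_x = 1  [2·signedArea(ADE) = 6 ∩ AD · CE = -78]
2. A_y = 12  [2·signedArea(ADE) = 6 ∩ AD · CE = -78]
   → A = (1, 12)
3. B_x = 11  [line 3·x + -7·y + 93 = 0 ∩ |BC|² = 544]
4. B_y = 18  [line 3·x + -7·y + 93 = 0 ∩ |BC|² = 544]
   → B = (11, 18)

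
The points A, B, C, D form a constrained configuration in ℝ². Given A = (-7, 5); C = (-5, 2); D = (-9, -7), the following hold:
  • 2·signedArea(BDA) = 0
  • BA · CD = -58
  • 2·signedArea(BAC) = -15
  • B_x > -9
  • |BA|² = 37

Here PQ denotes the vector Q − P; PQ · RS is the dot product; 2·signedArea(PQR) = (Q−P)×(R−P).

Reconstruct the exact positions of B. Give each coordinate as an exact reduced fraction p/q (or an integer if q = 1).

1. B_x = -8  [2·signedArea(BDA) = 0 ∩ BA · CD = -58]
2. B_y = -1  [2·signedArea(BDA) = 0 ∩ BA · CD = -58]
   → B = (-8, -1)

B = (-8, -1)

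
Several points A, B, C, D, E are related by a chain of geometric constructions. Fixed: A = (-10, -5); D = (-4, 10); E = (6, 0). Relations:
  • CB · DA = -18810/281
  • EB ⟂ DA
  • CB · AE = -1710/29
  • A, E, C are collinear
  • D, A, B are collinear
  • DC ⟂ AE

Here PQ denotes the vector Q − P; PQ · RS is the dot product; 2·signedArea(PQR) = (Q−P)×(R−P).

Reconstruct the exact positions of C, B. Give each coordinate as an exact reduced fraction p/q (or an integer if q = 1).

1. C_x = -74/281  [A, E, C are collinear ∩ DC ⟂ AE]
2. C_y = -550/281  [A, E, C are collinear ∩ DC ⟂ AE]
   → C = (-74/281, -550/281)
3. B_x = -176/29  [D, A, B are collinear ∩ EB ⟂ DA]
4. B_y = 140/29  [D, A, B are collinear ∩ EB ⟂ DA]
   → B = (-176/29, 140/29)

B = (-176/29, 140/29)
C = (-74/281, -550/281)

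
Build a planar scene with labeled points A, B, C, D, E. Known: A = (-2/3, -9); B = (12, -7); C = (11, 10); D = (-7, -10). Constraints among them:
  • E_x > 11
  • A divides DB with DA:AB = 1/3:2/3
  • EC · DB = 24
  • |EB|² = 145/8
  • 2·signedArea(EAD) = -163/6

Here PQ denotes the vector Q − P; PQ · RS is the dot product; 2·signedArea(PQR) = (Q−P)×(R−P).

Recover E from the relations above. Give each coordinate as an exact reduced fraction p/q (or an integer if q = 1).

1. E_x = 47/4  [2·signedArea(EAD) = -163/6 ∩ EC · DB = 24]
2. E_y = -11/4  [2·signedArea(EAD) = -163/6 ∩ EC · DB = 24]
   → E = (47/4, -11/4)

E = (47/4, -11/4)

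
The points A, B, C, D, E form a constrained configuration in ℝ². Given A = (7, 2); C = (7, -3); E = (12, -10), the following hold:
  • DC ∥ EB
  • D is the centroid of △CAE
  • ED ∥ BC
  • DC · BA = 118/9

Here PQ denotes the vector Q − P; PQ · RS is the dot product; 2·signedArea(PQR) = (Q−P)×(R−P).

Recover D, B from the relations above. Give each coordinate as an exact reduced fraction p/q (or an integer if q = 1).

B = (31/3, -28/3)
D = (26/3, -11/3)

1. D_x = 26/3  [D is the centroid of △CAE]
2. D_y = -11/3  [D is the centroid of △CAE]
   → D = (26/3, -11/3)
3. B_x = 31/3  [ED ∥ BC ∩ DC ∥ EB]
4. B_y = -28/3  [ED ∥ BC ∩ DC ∥ EB]
   → B = (31/3, -28/3)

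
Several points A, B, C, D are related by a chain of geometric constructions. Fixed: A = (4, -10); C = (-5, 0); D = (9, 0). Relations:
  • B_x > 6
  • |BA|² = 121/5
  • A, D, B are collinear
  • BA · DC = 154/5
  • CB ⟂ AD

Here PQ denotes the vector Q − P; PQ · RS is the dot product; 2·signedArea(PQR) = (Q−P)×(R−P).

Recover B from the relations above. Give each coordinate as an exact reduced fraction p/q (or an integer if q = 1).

1. B_x = 31/5  [A, D, B are collinear ∩ CB ⟂ AD]
2. B_y = -28/5  [A, D, B are collinear ∩ CB ⟂ AD]
   → B = (31/5, -28/5)

B = (31/5, -28/5)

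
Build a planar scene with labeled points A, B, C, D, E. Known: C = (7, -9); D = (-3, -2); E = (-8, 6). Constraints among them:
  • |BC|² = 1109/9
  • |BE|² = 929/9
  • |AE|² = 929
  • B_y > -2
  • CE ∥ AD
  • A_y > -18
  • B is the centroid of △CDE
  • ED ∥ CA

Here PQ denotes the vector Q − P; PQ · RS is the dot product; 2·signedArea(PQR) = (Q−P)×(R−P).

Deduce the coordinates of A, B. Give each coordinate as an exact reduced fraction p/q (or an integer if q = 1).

A = (12, -17)
B = (-4/3, -5/3)

1. A_x = 12  [CE ∥ AD ∩ ED ∥ CA]
2. A_y = -17  [CE ∥ AD ∩ ED ∥ CA]
   → A = (12, -17)
3. B_x = -4/3  [B is the centroid of △CDE]
4. B_y = -5/3  [B is the centroid of △CDE]
   → B = (-4/3, -5/3)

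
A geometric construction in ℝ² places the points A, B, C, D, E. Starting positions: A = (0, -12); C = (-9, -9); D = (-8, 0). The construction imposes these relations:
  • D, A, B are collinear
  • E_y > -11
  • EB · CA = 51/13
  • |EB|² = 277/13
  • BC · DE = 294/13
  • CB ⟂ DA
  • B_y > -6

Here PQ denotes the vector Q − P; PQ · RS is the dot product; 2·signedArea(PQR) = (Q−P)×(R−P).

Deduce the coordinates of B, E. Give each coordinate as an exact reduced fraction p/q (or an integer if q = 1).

1. B_x = -54/13  [D, A, B are collinear ∩ CB ⟂ DA]
2. B_y = -75/13  [D, A, B are collinear ∩ CB ⟂ DA]
   → B = (-54/13, -75/13)
3. E_x = -6  [EB · CA = 51/13 ∩ BC · DE = 294/13]
4. E_y = -10  [EB · CA = 51/13 ∩ BC · DE = 294/13]
   → E = (-6, -10)

B = (-54/13, -75/13)
E = (-6, -10)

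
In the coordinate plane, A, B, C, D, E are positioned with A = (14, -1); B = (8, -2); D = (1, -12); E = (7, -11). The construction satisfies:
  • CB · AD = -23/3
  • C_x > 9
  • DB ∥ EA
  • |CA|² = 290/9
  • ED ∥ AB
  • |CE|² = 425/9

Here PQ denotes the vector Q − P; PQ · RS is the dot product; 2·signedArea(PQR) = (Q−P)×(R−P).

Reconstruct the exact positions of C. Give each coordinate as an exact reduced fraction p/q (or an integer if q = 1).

C = (29/3, -14/3)

1. C_x = 29/3  [line 13·x + 11·y + -223/3 = 0 ∩ |CA|² = 290/9]
2. C_y = -14/3  [line 13·x + 11·y + -223/3 = 0 ∩ |CA|² = 290/9]
   → C = (29/3, -14/3)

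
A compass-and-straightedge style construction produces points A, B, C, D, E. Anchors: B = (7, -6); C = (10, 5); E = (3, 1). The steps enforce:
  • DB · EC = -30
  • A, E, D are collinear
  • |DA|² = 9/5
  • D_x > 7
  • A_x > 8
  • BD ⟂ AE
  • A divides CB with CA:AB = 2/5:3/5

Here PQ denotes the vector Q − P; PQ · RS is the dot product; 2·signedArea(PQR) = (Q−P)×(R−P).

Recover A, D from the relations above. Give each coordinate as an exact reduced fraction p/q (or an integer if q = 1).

A = (44/5, 3/5)
D = (97/13, 9/13)

1. A_x = 44/5  [A divides CB with CA:AB = 2/5:3/5]
2. A_y = 3/5  [A divides CB with CA:AB = 2/5:3/5]
   → A = (44/5, 3/5)
3. D_x = 97/13  [A, E, D are collinear ∩ BD ⟂ AE]
4. D_y = 9/13  [A, E, D are collinear ∩ BD ⟂ AE]
   → D = (97/13, 9/13)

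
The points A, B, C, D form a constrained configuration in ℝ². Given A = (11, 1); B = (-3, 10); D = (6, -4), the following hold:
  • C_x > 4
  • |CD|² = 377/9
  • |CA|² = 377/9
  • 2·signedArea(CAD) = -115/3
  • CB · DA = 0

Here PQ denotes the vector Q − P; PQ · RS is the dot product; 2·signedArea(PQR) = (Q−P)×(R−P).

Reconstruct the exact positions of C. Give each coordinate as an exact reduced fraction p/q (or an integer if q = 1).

C = (14/3, 7/3)

1. C_x = 14/3  [CB · DA = 0 ∩ 2·signedArea(CAD) = -115/3]
2. C_y = 7/3  [CB · DA = 0 ∩ 2·signedArea(CAD) = -115/3]
   → C = (14/3, 7/3)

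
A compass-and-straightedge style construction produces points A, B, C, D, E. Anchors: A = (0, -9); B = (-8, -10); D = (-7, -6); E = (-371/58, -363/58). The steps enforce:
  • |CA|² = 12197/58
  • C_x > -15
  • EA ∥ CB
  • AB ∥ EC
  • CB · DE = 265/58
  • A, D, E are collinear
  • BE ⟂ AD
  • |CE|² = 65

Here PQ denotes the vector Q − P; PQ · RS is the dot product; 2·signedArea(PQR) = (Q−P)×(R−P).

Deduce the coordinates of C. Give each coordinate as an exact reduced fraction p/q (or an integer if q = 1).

C = (-835/58, -421/58)

1. C_x = -835/58  [EA ∥ CB ∩ AB ∥ EC]
2. C_y = -421/58  [EA ∥ CB ∩ AB ∥ EC]
   → C = (-835/58, -421/58)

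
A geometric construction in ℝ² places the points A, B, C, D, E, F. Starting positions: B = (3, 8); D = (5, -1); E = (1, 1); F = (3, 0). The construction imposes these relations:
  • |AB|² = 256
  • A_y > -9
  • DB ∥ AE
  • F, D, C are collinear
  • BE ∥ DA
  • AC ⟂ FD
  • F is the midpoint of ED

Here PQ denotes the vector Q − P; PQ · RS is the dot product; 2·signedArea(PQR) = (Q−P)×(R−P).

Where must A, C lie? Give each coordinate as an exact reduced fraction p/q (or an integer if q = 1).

A = (3, -8)
C = (31/5, -8/5)

1. A_x = 3  [DB ∥ AE ∩ BE ∥ DA]
2. A_y = -8  [DB ∥ AE ∩ BE ∥ DA]
   → A = (3, -8)
3. C_x = 31/5  [F, D, C are collinear ∩ AC ⟂ FD]
4. C_y = -8/5  [F, D, C are collinear ∩ AC ⟂ FD]
   → C = (31/5, -8/5)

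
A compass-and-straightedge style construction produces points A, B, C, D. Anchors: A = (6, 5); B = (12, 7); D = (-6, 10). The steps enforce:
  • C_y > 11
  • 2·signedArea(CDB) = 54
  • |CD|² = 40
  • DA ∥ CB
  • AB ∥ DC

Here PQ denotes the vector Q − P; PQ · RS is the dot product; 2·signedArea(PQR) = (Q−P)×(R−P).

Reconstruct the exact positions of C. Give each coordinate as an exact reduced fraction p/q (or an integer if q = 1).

C = (0, 12)

1. C_x = 0  [DA ∥ CB ∩ AB ∥ DC]
2. C_y = 12  [DA ∥ CB ∩ AB ∥ DC]
   → C = (0, 12)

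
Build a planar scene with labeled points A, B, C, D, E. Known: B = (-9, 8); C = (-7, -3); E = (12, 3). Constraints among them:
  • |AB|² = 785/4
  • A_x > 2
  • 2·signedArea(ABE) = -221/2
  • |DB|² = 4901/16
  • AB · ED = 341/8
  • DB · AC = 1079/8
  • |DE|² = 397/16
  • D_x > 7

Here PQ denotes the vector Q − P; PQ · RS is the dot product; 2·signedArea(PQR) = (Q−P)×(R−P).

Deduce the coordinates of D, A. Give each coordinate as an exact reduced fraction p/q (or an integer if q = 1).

A = (5/2, 0)
D = (29/4, 3/2)

1. A_x = 5/2  [line 5·x + 21·y + -25/2 = 0 ∩ |AB|² = 785/4]
2. A_y = 0  [line 5·x + 21·y + -25/2 = 0 ∩ |AB|² = 785/4]
   → A = (5/2, 0)
3. D_x = 29/4  [DB · AC = 1079/8 ∩ AB · ED = 341/8]
4. D_y = 3/2  [DB · AC = 1079/8 ∩ AB · ED = 341/8]
   → D = (29/4, 3/2)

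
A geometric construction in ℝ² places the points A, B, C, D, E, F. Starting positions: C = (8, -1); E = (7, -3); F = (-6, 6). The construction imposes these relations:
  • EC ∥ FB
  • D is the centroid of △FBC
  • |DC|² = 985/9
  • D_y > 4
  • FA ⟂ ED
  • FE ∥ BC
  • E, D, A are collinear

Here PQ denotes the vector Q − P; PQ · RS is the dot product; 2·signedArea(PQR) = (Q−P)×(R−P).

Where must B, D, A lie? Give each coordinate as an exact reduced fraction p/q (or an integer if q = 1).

1. B_x = -5  [FE ∥ BC ∩ EC ∥ FB]
2. B_y = 8  [FE ∥ BC ∩ EC ∥ FB]
   → B = (-5, 8)
3. D_x = -1  [D is the centroid of △FBC]
4. D_y = 13/3  [D is the centroid of △FBC]
   → D = (-1, 13/3)
5. A_x = -241/53  [E, D, A are collinear ∩ FA ⟂ ED]
6. A_y = 402/53  [E, D, A are collinear ∩ FA ⟂ ED]
   → A = (-241/53, 402/53)

A = (-241/53, 402/53)
B = (-5, 8)
D = (-1, 13/3)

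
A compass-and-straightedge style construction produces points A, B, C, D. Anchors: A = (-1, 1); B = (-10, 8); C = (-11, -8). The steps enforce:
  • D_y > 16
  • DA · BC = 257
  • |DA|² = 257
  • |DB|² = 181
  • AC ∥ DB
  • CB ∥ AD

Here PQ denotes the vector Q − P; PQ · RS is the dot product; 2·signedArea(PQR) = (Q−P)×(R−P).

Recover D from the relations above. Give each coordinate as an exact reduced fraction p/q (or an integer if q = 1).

D = (0, 17)

1. D_x = 0  [AC ∥ DB ∩ CB ∥ AD]
2. D_y = 17  [AC ∥ DB ∩ CB ∥ AD]
   → D = (0, 17)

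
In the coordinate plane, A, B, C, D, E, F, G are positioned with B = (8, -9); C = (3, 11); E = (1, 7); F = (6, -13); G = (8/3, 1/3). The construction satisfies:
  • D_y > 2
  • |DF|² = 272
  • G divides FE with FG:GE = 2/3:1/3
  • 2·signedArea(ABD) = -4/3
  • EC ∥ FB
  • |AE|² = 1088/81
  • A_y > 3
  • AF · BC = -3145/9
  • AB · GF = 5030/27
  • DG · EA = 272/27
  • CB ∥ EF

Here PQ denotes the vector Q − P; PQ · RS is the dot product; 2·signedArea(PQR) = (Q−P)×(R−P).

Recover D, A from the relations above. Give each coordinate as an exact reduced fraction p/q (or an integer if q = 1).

A = (17/9, 31/9)
D = (2, 3)

1. A_x = 17/9  [line 5·x + -20·y + 535/9 = 0 ∩ |AE|² = 1088/81]
2. A_y = 31/9  [line 5·x + -20·y + 535/9 = 0 ∩ |AE|² = 1088/81]
   → A = (17/9, 31/9)
3. D_x = 2  [DG · EA = 272/27 ∩ 2·signedArea(ABD) = -4/3]
4. D_y = 3  [DG · EA = 272/27 ∩ 2·signedArea(ABD) = -4/3]
   → D = (2, 3)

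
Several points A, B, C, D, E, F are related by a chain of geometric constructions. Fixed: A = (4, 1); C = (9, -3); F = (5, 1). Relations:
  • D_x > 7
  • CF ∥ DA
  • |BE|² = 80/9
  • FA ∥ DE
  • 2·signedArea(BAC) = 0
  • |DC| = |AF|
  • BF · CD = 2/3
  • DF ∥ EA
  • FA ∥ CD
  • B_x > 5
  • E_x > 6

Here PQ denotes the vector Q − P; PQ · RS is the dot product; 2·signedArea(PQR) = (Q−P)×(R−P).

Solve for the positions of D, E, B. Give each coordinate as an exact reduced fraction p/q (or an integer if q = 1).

B = (17/3, -1/3)
D = (8, -3)
E = (7, -3)

1. D_x = 8  [CF ∥ DA ∩ FA ∥ CD]
2. D_y = -3  [CF ∥ DA ∩ FA ∥ CD]
   → D = (8, -3)
3. E_x = 7  [DF ∥ EA ∩ FA ∥ DE]
4. E_y = -3  [DF ∥ EA ∩ FA ∥ DE]
   → E = (7, -3)
5. B_x = 17/3  [2·signedArea(BAC) = 0 ∩ BF · CD = 2/3]
6. B_y = -1/3  [2·signedArea(BAC) = 0 ∩ BF · CD = 2/3]
   → B = (17/3, -1/3)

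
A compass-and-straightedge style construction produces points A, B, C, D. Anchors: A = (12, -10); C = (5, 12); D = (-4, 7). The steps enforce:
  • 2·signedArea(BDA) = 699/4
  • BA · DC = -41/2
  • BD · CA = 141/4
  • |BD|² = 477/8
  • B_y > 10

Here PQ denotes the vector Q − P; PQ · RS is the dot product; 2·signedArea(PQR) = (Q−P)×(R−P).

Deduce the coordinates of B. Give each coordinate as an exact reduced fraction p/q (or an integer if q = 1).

B = (11/4, 43/4)

1. B_x = 11/4  [BA · DC = -41/2 ∩ BD · CA = 141/4]
2. B_y = 43/4  [BA · DC = -41/2 ∩ BD · CA = 141/4]
   → B = (11/4, 43/4)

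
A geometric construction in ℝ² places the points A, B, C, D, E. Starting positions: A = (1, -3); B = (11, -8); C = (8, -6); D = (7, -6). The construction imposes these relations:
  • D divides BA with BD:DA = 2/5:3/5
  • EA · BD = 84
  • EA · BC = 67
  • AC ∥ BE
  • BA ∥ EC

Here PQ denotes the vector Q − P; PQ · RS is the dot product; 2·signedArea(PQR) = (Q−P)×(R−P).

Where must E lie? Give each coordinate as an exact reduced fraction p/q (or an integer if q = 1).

1. E_x = 18  [BA ∥ EC ∩ AC ∥ BE]
2. E_y = -11  [BA ∥ EC ∩ AC ∥ BE]
   → E = (18, -11)

E = (18, -11)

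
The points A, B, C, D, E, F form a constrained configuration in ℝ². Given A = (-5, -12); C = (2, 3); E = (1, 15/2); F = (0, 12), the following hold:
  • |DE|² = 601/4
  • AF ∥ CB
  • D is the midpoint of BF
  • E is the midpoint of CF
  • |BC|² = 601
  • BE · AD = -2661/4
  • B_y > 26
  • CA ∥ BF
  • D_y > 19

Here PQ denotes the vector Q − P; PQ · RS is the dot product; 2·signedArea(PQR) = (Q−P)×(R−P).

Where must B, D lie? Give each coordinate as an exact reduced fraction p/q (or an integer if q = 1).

1. B_x = 7  [CA ∥ BF ∩ AF ∥ CB]
2. B_y = 27  [CA ∥ BF ∩ AF ∥ CB]
   → B = (7, 27)
3. D_x = 7/2  [D is the midpoint of BF]
4. D_y = 39/2  [D is the midpoint of BF]
   → D = (7/2, 39/2)

B = (7, 27)
D = (7/2, 39/2)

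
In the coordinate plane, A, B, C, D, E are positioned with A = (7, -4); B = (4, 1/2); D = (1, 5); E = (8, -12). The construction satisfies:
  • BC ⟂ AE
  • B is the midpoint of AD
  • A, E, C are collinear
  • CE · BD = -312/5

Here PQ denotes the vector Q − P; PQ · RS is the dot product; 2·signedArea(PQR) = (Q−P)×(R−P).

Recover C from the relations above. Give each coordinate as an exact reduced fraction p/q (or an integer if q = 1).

1. C_x = 32/5  [A, E, C are collinear ∩ BC ⟂ AE]
2. C_y = 4/5  [A, E, C are collinear ∩ BC ⟂ AE]
   → C = (32/5, 4/5)

C = (32/5, 4/5)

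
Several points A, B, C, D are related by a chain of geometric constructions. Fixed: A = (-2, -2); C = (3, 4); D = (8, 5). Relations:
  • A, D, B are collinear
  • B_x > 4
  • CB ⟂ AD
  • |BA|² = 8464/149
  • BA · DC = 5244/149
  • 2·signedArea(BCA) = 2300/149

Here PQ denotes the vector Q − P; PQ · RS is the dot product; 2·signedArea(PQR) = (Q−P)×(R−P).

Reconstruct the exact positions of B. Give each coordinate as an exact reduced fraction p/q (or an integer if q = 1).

1. B_x = 622/149  [A, D, B are collinear ∩ CB ⟂ AD]
2. B_y = 346/149  [A, D, B are collinear ∩ CB ⟂ AD]
   → B = (622/149, 346/149)

B = (622/149, 346/149)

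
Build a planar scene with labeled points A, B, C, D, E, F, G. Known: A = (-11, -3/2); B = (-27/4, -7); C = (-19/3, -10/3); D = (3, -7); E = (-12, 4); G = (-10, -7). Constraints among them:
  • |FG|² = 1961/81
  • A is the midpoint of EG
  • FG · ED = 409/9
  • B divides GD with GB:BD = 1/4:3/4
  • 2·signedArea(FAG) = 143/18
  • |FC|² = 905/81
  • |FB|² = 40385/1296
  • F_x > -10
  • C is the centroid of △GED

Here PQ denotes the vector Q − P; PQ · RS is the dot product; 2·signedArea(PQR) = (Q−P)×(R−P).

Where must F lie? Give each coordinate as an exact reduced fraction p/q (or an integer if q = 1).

F = (-85/9, -19/9)

1. F_x = -85/9  [FG · ED = 409/9 ∩ 2·signedArea(FAG) = 143/18]
2. F_y = -19/9  [FG · ED = 409/9 ∩ 2·signedArea(FAG) = 143/18]
   → F = (-85/9, -19/9)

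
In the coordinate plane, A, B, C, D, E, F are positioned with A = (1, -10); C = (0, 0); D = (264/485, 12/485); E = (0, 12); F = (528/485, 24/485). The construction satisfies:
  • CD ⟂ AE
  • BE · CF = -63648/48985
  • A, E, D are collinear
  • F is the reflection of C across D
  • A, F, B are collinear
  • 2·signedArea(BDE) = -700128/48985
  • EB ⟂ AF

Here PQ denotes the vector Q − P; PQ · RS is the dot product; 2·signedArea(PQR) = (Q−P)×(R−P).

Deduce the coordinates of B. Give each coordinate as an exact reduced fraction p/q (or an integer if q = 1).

1. B_x = 58488/48985  [A, F, B are collinear ∩ EB ⟂ AF]
2. B_y = 587304/48985  [A, F, B are collinear ∩ EB ⟂ AF]
   → B = (58488/48985, 587304/48985)

B = (58488/48985, 587304/48985)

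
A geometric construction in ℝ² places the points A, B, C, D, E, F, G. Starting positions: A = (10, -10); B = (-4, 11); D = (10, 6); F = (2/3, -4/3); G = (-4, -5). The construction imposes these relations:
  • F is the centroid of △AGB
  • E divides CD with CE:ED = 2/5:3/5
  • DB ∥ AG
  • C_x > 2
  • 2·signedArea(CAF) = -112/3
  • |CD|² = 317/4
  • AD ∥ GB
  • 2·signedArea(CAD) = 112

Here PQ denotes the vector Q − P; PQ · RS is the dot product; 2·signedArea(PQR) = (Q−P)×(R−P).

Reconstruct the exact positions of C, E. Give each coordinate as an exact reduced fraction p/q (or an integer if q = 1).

1. C_x = 3  [2·signedArea(CAD) = 112 ∩ 2·signedArea(CAF) = -112/3]
2. C_y = 1/2  [2·signedArea(CAD) = 112 ∩ 2·signedArea(CAF) = -112/3]
   → C = (3, 1/2)
3. E_x = 29/5  [E divides CD with CE:ED = 2/5:3/5]
4. E_y = 27/10  [E divides CD with CE:ED = 2/5:3/5]
   → E = (29/5, 27/10)

C = (3, 1/2)
E = (29/5, 27/10)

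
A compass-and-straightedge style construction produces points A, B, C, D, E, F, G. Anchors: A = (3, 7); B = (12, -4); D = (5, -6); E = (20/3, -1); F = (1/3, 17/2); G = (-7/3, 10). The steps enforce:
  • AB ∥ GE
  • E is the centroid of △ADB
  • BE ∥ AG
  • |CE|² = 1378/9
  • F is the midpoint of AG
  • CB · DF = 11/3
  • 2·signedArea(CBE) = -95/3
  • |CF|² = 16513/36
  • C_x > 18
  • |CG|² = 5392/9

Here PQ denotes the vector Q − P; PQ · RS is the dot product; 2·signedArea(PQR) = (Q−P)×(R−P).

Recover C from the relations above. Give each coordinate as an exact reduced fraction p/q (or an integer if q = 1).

1. C_x = 19  [2·signedArea(CBE) = -95/3 ∩ CB · DF = 11/3]
2. C_y = -2  [2·signedArea(CBE) = -95/3 ∩ CB · DF = 11/3]
   → C = (19, -2)

C = (19, -2)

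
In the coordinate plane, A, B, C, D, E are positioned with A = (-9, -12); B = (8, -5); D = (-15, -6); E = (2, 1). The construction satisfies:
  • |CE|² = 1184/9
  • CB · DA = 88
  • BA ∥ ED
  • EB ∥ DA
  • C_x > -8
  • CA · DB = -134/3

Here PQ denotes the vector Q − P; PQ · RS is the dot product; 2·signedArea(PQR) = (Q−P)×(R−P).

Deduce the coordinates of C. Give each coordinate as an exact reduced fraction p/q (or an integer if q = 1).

1. C_x = -22/3  [CA · DB = -134/3 ∩ CB · DA = 88]
2. C_y = -17/3  [CA · DB = -134/3 ∩ CB · DA = 88]
   → C = (-22/3, -17/3)

C = (-22/3, -17/3)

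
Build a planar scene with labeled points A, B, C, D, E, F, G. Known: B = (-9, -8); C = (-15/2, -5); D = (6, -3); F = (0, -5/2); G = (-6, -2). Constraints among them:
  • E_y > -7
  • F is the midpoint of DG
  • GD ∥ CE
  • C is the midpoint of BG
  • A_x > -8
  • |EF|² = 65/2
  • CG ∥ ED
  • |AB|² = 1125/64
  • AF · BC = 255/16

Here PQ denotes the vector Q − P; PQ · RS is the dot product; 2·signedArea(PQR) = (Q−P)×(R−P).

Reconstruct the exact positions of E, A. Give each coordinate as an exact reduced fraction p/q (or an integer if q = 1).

1. E_x = 9/2  [CG ∥ ED ∩ GD ∥ CE]
2. E_y = -6  [CG ∥ ED ∩ GD ∥ CE]
   → E = (9/2, -6)
3. A_x = -57/8  [line -3/2·x + -3·y + -375/16 = 0 ∩ |AB|² = 1125/64]
4. A_y = -17/4  [line -3/2·x + -3·y + -375/16 = 0 ∩ |AB|² = 1125/64]
   → A = (-57/8, -17/4)

A = (-57/8, -17/4)
E = (9/2, -6)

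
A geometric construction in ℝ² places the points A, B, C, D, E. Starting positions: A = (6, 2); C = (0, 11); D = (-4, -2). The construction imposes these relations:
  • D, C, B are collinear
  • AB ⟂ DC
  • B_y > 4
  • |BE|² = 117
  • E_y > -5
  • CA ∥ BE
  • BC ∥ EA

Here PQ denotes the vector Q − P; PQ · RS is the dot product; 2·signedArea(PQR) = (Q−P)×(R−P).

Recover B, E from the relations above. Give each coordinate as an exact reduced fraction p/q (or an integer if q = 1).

B = (-372/185, 826/185)
E = (738/185, -839/185)

1. B_x = -372/185  [D, C, B are collinear ∩ AB ⟂ DC]
2. B_y = 826/185  [D, C, B are collinear ∩ AB ⟂ DC]
   → B = (-372/185, 826/185)
3. E_x = 738/185  [BC ∥ EA ∩ CA ∥ BE]
4. E_y = -839/185  [BC ∥ EA ∩ CA ∥ BE]
   → E = (738/185, -839/185)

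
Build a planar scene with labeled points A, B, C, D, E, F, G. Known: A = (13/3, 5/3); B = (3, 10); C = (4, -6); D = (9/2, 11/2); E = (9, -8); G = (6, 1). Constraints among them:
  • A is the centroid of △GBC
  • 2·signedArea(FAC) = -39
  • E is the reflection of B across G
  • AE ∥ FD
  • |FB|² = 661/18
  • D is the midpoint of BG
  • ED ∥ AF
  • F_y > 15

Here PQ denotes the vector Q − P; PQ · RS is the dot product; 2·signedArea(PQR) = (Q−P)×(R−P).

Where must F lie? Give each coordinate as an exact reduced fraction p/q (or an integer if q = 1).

1. F_x = -1/6  [AE ∥ FD ∩ ED ∥ AF]
2. F_y = 91/6  [AE ∥ FD ∩ ED ∥ AF]
   → F = (-1/6, 91/6)

F = (-1/6, 91/6)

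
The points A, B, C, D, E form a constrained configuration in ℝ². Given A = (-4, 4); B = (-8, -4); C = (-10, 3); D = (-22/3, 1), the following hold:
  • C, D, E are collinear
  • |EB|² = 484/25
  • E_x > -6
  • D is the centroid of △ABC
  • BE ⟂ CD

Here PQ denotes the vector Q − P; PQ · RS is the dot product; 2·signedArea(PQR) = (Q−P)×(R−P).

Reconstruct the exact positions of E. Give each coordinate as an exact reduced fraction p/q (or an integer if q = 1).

1. E_x = -134/25  [C, D, E are collinear ∩ BE ⟂ CD]
2. E_y = -12/25  [C, D, E are collinear ∩ BE ⟂ CD]
   → E = (-134/25, -12/25)

E = (-134/25, -12/25)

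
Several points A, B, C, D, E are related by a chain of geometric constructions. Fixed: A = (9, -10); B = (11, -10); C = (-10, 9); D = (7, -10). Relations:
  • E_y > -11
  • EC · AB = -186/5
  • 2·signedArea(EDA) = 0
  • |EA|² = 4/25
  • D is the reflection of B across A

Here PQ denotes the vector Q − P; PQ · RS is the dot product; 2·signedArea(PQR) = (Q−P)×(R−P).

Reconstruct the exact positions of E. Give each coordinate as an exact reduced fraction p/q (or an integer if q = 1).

E = (43/5, -10)

1. E_x = 43/5  [2·signedArea(EDA) = 0 ∩ EC · AB = -186/5]
2. E_y = -10  [2·signedArea(EDA) = 0 ∩ EC · AB = -186/5]
   → E = (43/5, -10)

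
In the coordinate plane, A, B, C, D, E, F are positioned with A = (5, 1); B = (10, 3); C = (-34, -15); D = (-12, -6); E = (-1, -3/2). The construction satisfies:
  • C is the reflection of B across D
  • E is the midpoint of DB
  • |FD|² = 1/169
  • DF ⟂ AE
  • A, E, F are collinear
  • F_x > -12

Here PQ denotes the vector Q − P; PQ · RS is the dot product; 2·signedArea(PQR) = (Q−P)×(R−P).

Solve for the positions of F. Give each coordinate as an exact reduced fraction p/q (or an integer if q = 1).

1. F_x = -2023/169  [A, E, F are collinear ∩ DF ⟂ AE]
2. F_y = -1026/169  [A, E, F are collinear ∩ DF ⟂ AE]
   → F = (-2023/169, -1026/169)

F = (-2023/169, -1026/169)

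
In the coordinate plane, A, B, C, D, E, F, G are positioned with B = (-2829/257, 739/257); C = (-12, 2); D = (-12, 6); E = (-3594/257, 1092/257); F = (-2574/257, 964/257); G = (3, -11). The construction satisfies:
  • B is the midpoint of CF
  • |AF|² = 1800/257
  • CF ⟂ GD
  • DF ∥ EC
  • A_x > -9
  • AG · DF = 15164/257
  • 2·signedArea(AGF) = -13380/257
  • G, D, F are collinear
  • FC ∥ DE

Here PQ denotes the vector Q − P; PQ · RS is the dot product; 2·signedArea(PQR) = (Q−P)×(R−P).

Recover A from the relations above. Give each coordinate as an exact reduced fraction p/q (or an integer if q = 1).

1. A_x = -2064/257  [AG · DF = 15164/257 ∩ 2·signedArea(AGF) = -13380/257]
2. A_y = 1414/257  [AG · DF = 15164/257 ∩ 2·signedArea(AGF) = -13380/257]
   → A = (-2064/257, 1414/257)

A = (-2064/257, 1414/257)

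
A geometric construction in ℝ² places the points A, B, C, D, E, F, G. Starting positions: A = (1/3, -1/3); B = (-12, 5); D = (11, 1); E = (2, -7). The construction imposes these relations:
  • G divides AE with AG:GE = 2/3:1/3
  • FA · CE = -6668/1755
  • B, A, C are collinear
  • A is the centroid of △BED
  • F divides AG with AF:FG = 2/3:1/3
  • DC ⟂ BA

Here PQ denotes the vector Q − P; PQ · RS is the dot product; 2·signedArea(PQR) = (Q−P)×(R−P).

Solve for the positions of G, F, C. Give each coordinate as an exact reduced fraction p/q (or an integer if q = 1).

1. G_x = 13/9  [G divides AE with AG:GE = 2/3:1/3]
2. G_y = -43/9  [G divides AE with AG:GE = 2/3:1/3]
   → G = (13/9, -43/9)
3. F_x = 29/27  [F divides AG with AF:FG = 2/3:1/3]
4. F_y = -89/27  [F divides AG with AF:FG = 2/3:1/3]
   → F = (29/27, -89/27)
5. C_x = 2871/325  [B, A, C are collinear ∩ DC ⟂ BA]
6. C_y = -1303/325  [B, A, C are collinear ∩ DC ⟂ BA]
   → C = (2871/325, -1303/325)

C = (2871/325, -1303/325)
F = (29/27, -89/27)
G = (13/9, -43/9)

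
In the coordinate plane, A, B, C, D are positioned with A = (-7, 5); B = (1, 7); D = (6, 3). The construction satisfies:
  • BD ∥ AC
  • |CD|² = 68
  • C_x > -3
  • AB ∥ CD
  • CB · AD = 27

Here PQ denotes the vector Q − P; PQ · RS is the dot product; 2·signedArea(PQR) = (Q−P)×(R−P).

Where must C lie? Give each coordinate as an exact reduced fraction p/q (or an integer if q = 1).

C = (-2, 1)

1. C_x = -2  [AB ∥ CD ∩ BD ∥ AC]
2. C_y = 1  [AB ∥ CD ∩ BD ∥ AC]
   → C = (-2, 1)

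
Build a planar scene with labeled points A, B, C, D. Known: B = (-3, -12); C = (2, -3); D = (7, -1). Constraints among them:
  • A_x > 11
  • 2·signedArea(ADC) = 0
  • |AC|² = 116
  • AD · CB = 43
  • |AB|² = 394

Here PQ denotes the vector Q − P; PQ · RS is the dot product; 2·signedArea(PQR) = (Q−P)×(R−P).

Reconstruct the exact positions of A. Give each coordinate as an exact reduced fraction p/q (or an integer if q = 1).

A = (12, 1)

1. A_x = 12  [2·signedArea(ADC) = 0 ∩ AD · CB = 43]
2. A_y = 1  [2·signedArea(ADC) = 0 ∩ AD · CB = 43]
   → A = (12, 1)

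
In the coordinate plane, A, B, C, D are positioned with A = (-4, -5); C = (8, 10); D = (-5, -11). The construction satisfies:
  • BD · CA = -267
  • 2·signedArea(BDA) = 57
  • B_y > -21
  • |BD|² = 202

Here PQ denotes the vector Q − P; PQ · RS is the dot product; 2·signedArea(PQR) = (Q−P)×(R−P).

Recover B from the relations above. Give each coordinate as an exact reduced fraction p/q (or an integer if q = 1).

B = (-16, -20)

1. B_x = -16  [BD · CA = -267 ∩ 2·signedArea(BDA) = 57]
2. B_y = -20  [BD · CA = -267 ∩ 2·signedArea(BDA) = 57]
   → B = (-16, -20)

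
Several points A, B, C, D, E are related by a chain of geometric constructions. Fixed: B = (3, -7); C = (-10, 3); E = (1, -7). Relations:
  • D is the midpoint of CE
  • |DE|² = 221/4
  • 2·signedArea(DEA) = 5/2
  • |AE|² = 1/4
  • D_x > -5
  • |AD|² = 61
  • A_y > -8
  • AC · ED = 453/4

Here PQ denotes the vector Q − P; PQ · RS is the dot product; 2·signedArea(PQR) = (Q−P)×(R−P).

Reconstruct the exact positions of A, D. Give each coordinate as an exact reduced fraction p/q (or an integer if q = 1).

A = (3/2, -7)
D = (-9/2, -2)

1. D_x = -9/2  [D is the midpoint of CE]
2. D_y = -2  [D is the midpoint of CE]
   → D = (-9/2, -2)
3. A_x = 3/2  [AC · ED = 453/4 ∩ 2·signedArea(DEA) = 5/2]
4. A_y = -7  [AC · ED = 453/4 ∩ 2·signedArea(DEA) = 5/2]
   → A = (3/2, -7)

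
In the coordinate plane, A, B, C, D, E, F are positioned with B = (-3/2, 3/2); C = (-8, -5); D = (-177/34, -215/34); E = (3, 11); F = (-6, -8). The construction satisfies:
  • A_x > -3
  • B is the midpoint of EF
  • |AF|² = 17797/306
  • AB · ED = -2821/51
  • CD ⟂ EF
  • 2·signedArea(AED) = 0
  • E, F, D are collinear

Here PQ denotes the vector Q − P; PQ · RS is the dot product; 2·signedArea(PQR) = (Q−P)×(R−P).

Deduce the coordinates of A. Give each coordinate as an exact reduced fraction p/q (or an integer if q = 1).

1. A_x = -93/34  [2·signedArea(AED) = 0 ∩ AB · ED = -2821/51]
2. A_y = -113/102  [2·signedArea(AED) = 0 ∩ AB · ED = -2821/51]
   → A = (-93/34, -113/102)

A = (-93/34, -113/102)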